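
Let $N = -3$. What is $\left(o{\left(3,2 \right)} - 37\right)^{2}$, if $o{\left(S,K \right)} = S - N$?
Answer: $961$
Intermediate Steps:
$o{\left(S,K \right)} = 3 + S$ ($o{\left(S,K \right)} = S - -3 = S + 3 = 3 + S$)
$\left(o{\left(3,2 \right)} - 37\right)^{2} = \left(\left(3 + 3\right) - 37\right)^{2} = \left(6 - 37\right)^{2} = \left(-31\right)^{2} = 961$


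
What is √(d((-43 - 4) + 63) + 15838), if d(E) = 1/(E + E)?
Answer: 9*√12514/8 ≈ 125.85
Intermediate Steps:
d(E) = 1/(2*E)
√(d((-43 - 4) + 63) + 15838) = √(1/(2*((-43 - 4) + 63)) + 15838) = √(1/(2*(-47 + 63)) + 15838) = √((½)/16 + 15838) = √((½)*(1/16) + 15838) = √(1/32 + 15838) = √(506817/32) = 9*√12514/8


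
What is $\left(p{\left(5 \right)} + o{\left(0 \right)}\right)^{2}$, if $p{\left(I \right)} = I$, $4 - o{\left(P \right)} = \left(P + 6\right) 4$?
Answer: $225$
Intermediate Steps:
$o{\left(P \right)} = -20 - 4 P$ ($o{\left(P \right)} = 4 - \left(P + 6\right) 4 = 4 - \left(6 + P\right) 4 = 4 - \left(24 + 4 P\right) = -20 - 4 P$)
$\left(p{\left(5 \right)} + o{\left(0 \right)}\right)^{2} = \left(5 - 20\right)^{2} = \left(-15\right)^{2} = 225$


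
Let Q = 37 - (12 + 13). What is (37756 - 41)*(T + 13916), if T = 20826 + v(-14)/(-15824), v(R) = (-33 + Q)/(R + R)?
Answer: 82936402457735/63296 ≈ 1.3103e+9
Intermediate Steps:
Q = 12 (Q = 37 - 1*25 = 37 - 25 = 12)
v(R) = -21/(2*R) (v(R) = (-33 + 12)/(R + R) = -21*1/(2*R) = -21/(2*R))
T = 1318202493/63296 (T = 20826 - 21/2/(-14)/(-15824) = 20826 - 21/2*(-1/14)*(-1/15824) = 20826 + (¾)*(-1/15824) = 20826 - 3/63296 = 1318202493/63296 ≈ 20826.)
(37756 - 41)*(T + 13916) = (37756 - 41)*(1318202493/63296 + 13916) = 37715*(2199029629/63296) = 82936402457735/63296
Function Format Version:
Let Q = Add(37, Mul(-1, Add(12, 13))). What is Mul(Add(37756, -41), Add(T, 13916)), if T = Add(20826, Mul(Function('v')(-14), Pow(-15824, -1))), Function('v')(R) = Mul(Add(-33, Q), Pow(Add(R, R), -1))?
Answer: Rational(82936402457735, 63296) ≈ 1.3103e+9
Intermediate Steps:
Q = 12 (Q = Add(37, Mul(-1, 25)) = Add(37, -25) = 12)
Function('v')(R) = Mul(Rational(-21, 2), Pow(R, -1)) (Function('v')(R) = Mul(Add(-33, 12), Pow(Add(R, R), -1)) = Mul(-21, Pow(Mul(2, R), -1)) = Mul(-21, Mul(Rational(1, 2), Pow(R, -1))) = Mul(Rational(-21, 2), Pow(R, -1)))
T = Rational(1318202493, 63296) (T = Add(20826, Mul(Mul(Rational(-21, 2), Pow(-14, -1)), Pow(-15824, -1))) = Add(20826, Mul(Mul(Rational(-21, 2), Rational(-1, 14)), Rational(-1, 15824))) = Add(20826, Mul(Rational(3, 4), Rational(-1, 15824))) = Add(20826, Rational(-3, 63296)) = Rational(1318202493, 63296) ≈ 20826.)
Mul(Add(37756, -41), Add(T, 13916)) = Mul(Add(37756, -41), Add(Rational(1318202493, 63296), 13916)) = Mul(37715, Rational(2199029629, 63296)) = Rational(82936402457735, 63296)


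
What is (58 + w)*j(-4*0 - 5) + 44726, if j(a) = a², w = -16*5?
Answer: 44176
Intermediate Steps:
w = -80
(58 + w)*j(-4*0 - 5) + 44726 = (58 - 80)*(-4*0 - 5)² + 44726 = -22*(0 - 5)² + 44726 = -22*(-5)² + 44726 = -22*25 + 44726 = -550 + 44726 = 44176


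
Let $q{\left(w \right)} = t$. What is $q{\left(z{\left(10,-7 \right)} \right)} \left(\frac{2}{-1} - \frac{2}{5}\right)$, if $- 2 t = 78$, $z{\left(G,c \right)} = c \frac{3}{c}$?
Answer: $\frac{468}{5} \approx 93.6$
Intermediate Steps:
$z{\left(G,c \right)} = 3$
$t = -39$ ($t = \left(- \frac{1}{2}\right) 78 = -39$)
$q{\left(w \right)} = -39$
$q{\left(z{\left(10,-7 \right)} \right)} \left(\frac{2}{-1} - \frac{2}{5}\right) = - 39 \left(\frac{2}{-1} - \frac{2}{5}\right) = - 39 \left(2 \left(-1\right) - \frac{2}{5}\right) = - 39 \left(-2 - \frac{2}{5}\right) = \left(-39\right) \left(- \frac{12}{5}\right) = \frac{468}{5}$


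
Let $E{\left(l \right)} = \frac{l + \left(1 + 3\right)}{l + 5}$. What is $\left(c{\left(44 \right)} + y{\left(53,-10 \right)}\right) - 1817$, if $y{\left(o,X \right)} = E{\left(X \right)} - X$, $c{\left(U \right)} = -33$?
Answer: $- \frac{9194}{5} \approx -1838.8$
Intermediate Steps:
$E{\left(l \right)} = \frac{4 + l}{5 + l}$ ($E{\left(l \right)} = \frac{l + 4}{5 + l} = \frac{4 + l}{5 + l}$)
$y{\left(o,X \right)} = - X + \frac{4 + X}{5 + X}$ ($y{\left(o,X \right)} = \frac{4 + X}{5 + X} - X = - X + \frac{4 + X}{5 + X}$)
$\left(c{\left(44 \right)} + y{\left(53,-10 \right)}\right) - 1817 = \left(-33 + \frac{4 - 10 - - 10 \left(5 - 10\right)}{5 - 10}\right) - 1817 = \left(-33 + \frac{4 - 10 - \left(-10\right) \left(-5\right)}{-5}\right) - 1817 = \left(-33 - \frac{4 - 10 - 50}{5}\right) - 1817 = \left(-33 - - \frac{56}{5}\right) - 1817 = \left(-33 + \frac{56}{5}\right) - 1817 = - \frac{109}{5} - 1817 = - \frac{9194}{5}$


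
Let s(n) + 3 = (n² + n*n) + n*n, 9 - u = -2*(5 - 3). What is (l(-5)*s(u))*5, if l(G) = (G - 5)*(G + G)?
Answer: 252000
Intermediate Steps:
u = 13 (u = 9 - (-2)*(5 - 3) = 9 - (-2)*2 = 9 - 1*(-4) = 9 + 4 = 13)
l(G) = 2*G*(-5 + G) (l(G) = (-5 + G)*(2*G) = 2*G*(-5 + G))
s(n) = -3 + 3*n² (s(n) = -3 + ((n² + n*n) + n*n) = -3 + ((n² + n²) + n²) = -3 + (2*n² + n²) = -3 + 3*n²)
(l(-5)*s(u))*5 = ((2*(-5)*(-5 - 5))*(-3 + 3*13²))*5 = ((2*(-5)*(-10))*(-3 + 3*169))*5 = (100*(-3 + 507))*5 = (100*504)*5 = 50400*5 = 252000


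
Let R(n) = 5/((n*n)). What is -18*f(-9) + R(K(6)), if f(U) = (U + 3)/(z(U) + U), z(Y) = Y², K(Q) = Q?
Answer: 59/36 ≈ 1.6389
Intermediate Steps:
R(n) = 5/n² (R(n) = 5/(n²) = 5/n²)
f(U) = (3 + U)/(U + U²) (f(U) = (U + 3)/(U² + U) = (3 + U)/(U + U²))
-18*f(-9) + R(K(6)) = -18*(3 - 9)/((-9)*(1 - 9)) + 5/6² = -(-2)*(-6)/(-8) + 5*(1/36) = -(-2)*(-1)*(-6)/8 + 5/36 = -18*(-1/12) + 5/36 = 3/2 + 5/36 = 59/36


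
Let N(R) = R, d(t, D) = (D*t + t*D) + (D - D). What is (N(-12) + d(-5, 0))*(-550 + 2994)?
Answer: -29328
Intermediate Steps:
d(t, D) = 2*D*t (d(t, D) = (D*t + D*t) + 0 = 2*D*t + 0 = 2*D*t)
(N(-12) + d(-5, 0))*(-550 + 2994) = (-12 + 2*0*(-5))*(-550 + 2994) = (-12 + 0)*2444 = -12*2444 = -29328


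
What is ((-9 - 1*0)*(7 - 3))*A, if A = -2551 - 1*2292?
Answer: 174348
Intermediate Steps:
A = -4843 (A = -2551 - 2292 = -4843)
((-9 - 1*0)*(7 - 3))*A = ((-9 - 1*0)*(7 - 3))*(-4843) = ((-9 + 0)*4)*(-4843) = -9*4*(-4843) = -36*(-4843) = 174348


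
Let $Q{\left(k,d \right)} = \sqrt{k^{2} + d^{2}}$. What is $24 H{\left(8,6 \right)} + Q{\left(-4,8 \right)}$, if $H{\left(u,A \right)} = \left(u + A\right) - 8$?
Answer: $144 + 4 \sqrt{5} \approx 152.94$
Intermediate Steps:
$Q{\left(k,d \right)} = \sqrt{d^{2} + k^{2}}$
$H{\left(u,A \right)} = -8 + A + u$ ($H{\left(u,A \right)} = \left(A + u\right) - 8 = -8 + A + u$)
$24 H{\left(8,6 \right)} + Q{\left(-4,8 \right)} = 24 \left(-8 + 6 + 8\right) + \sqrt{8^{2} + \left(-4\right)^{2}} = 24 \cdot 6 + \sqrt{64 + 16} = 144 + \sqrt{80} = 144 + 4 \sqrt{5}$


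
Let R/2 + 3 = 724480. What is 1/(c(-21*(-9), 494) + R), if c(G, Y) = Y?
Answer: 1/1449448 ≈ 6.8992e-7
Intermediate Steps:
R = 1448954 (R = -6 + 2*724480 = -6 + 1448960 = 1448954)
1/(c(-21*(-9), 494) + R) = 1/(494 + 1448954) = 1/1449448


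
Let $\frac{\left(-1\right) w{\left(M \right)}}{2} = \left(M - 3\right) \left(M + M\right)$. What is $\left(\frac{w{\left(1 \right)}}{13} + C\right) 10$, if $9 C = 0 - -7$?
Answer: $\frac{1630}{117} \approx 13.932$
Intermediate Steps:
$w{\left(M \right)} = - 4 M \left(-3 + M\right)$ ($w{\left(M \right)} = - 2 \left(M - 3\right) \left(M + M\right) = - 2 \left(-3 + M\right) 2 M = - 2 \cdot 2 M \left(-3 + M\right) = - 4 M \left(-3 + M\right)$)
$C = \frac{7}{9}$ ($C = \frac{0 - -7}{9} = \frac{0 + 7}{9} = \frac{1}{9} \cdot 7 = \frac{7}{9} \approx 0.77778$)
$\left(\frac{w{\left(1 \right)}}{13} + C\right) 10 = \left(\frac{4 \cdot 1 \left(3 - 1\right)}{13} + \frac{7}{9}\right) 10 = \left(4 \cdot 1 \left(3 - 1\right) \frac{1}{13} + \frac{7}{9}\right) 10 = \left(4 \cdot 1 \cdot 2 \cdot \frac{1}{13} + \frac{7}{9}\right) 10 = \left(8 \cdot \frac{1}{13} + \frac{7}{9}\right) 10 = \left(\frac{8}{13} + \frac{7}{9}\right) 10 = \frac{163}{117} \cdot 10 = \frac{1630}{117}$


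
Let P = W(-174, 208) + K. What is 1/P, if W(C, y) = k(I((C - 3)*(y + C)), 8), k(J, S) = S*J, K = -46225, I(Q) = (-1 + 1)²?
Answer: -1/46225 ≈ -2.1633e-5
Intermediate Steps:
I(Q) = 0 (I(Q) = 0² = 0)
k(J, S) = J*S
W(C, y) = 0 (W(C, y) = 0*8 = 0)
P = -46225 (P = 0 - 46225 = -46225)
1/P = 1/(-46225) = -1/46225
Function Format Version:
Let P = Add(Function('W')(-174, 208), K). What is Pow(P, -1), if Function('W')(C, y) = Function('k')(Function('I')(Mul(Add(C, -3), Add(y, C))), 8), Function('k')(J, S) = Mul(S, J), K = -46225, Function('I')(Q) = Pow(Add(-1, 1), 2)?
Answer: Rational(-1, 46225) ≈ -2.1633e-5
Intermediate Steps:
Function('I')(Q) = 0 (Function('I')(Q) = Pow(0, 2) = 0)
Function('k')(J, S) = Mul(J, S)
Function('W')(C, y) = 0 (Function('W')(C, y) = Mul(0, 8) = 0)
P = -46225 (P = Add(0, -46225) = -46225)
Pow(P, -1) = Pow(-46225, -1) = Rational(-1, 46225)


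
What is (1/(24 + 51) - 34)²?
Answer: 6497401/5625 ≈ 1155.1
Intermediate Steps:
(1/(24 + 51) - 34)² = (1/75 - 34)² = (-2549/75)² = 6497401/5625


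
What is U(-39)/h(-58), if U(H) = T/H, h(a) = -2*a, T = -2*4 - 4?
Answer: 1/377 ≈ 0.0026525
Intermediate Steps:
T = -12 (T = -8 - 4 = -12)
U(H) = -12/H
U(-39)/h(-58) = (-12/(-39))/((-2*(-58))) = -12*(-1/39)/116 = (4/13)*(1/116) = 1/377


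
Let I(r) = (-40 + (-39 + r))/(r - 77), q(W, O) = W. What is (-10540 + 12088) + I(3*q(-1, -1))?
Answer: 61961/40 ≈ 1549.0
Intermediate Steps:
I(r) = (-79 + r)/(-77 + r)
(-10540 + 12088) + I(3*q(-1, -1)) = (-10540 + 12088) + (-79 + 3*(-1))/(-77 + 3*(-1)) = 1548 + (-79 - 3)/(-77 - 3) = 1548 - 82/(-80) = 1548 - 1/80*(-82) = 1548 + 41/40 = 61961/40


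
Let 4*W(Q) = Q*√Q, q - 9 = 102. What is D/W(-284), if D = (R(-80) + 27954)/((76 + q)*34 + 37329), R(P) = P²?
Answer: 17177*I*√71/220226167 ≈ 0.00065721*I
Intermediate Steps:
q = 111 (q = 9 + 102 = 111)
W(Q) = Q^(3/2)/4 (W(Q) = (Q*√Q)/4 = Q^(3/2)/4)
D = 34354/43687 (D = ((-80)² + 27954)/((76 + 111)*34 + 37329) = (6400 + 27954)/(187*34 + 37329) = 34354/(6358 + 37329) = 34354/43687 ≈ 0.78637)
D/W(-284) = 34354/(43687*(((-284)^(3/2)/4))) = 34354/(43687*(((-568*I*√71)/4))) = 34354/(43687*((-142*I*√71))) = 34354*(I*√71/10082)/43687 = 17177*I*√71/220226167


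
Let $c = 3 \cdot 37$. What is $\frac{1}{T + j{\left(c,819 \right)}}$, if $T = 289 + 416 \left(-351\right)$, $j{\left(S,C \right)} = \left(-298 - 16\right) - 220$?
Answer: $- \frac{1}{146261} \approx -6.8371 \cdot 10^{-6}$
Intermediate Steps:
$c = 111$
$j{\left(S,C \right)} = -534$ ($j{\left(S,C \right)} = -314 - 220 = -534$)
$T = -145727$ ($T = 289 - 146016 = -145727$)
$\frac{1}{T + j{\left(c,819 \right)}} = \frac{1}{-145727 - 534} = \frac{1}{-146261} = - \frac{1}{146261}$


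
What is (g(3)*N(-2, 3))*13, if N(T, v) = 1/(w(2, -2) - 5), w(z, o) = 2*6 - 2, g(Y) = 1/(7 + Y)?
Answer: 13/50 ≈ 0.26000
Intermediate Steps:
w(z, o) = 10 (w(z, o) = 12 - 2 = 10)
N(T, v) = ⅕ (N(T, v) = 1/(10 - 5) = 1/5 = ⅕)
(g(3)*N(-2, 3))*13 = ((⅕)/(7 + 3))*13 = ((⅕)/10)*13 = ((⅒)*(⅕))*13 = (1/50)*13 = 13/50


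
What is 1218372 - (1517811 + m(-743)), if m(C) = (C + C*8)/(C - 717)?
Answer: -437187627/1460 ≈ -2.9944e+5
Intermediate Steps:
m(C) = 9*C/(-717 + C) (m(C) = (C + 8*C)/(-717 + C) = (9*C)/(-717 + C) = 9*C/(-717 + C))
1218372 - (1517811 + m(-743)) = 1218372 - (1517811 + 9*(-743)/(-717 - 743)) = 1218372 - (1517811 + 9*(-743)/(-1460)) = 1218372 - (1517811 + 9*(-743)*(-1/1460)) = 1218372 - (1517811 + 6687/1460) = 1218372 - 1*2216010747/1460 = 1218372 - 2216010747/1460 = -437187627/1460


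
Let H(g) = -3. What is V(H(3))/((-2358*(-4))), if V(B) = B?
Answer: -1/3144 ≈ -0.00031807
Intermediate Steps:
V(H(3))/((-2358*(-4))) = -3/((-2358*(-4))) = -3/9432 = -3*1/9432 = -1/3144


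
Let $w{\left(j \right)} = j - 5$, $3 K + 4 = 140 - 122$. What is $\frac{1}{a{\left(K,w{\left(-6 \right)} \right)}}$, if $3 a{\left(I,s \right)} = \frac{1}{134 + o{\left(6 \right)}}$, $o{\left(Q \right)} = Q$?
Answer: $420$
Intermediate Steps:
$K = \frac{14}{3}$ ($K = - \frac{4}{3} + \frac{140 - 122}{3} = - \frac{4}{3} + \frac{1}{3} \cdot 18 = - \frac{4}{3} + 6 = \frac{14}{3} \approx 4.6667$)
$w{\left(j \right)} = -5 + j$ ($w{\left(j \right)} = j - 5 = -5 + j$)
$a{\left(I,s \right)} = \frac{1}{420}$ ($a{\left(I,s \right)} = \frac{1}{3 \left(134 + 6\right)} = \frac{1}{3 \cdot 140} = \frac{1}{3} \cdot \frac{1}{140} = \frac{1}{420}$)
$\frac{1}{a{\left(K,w{\left(-6 \right)} \right)}} = \frac{1}{\frac{1}{420}} = 420$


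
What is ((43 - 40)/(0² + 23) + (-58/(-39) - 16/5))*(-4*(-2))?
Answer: -56776/4485 ≈ -12.659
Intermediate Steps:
((43 - 40)/(0² + 23) + (-58/(-39) - 16/5))*(-4*(-2)) = (3/(0 + 23) + (-58*(-1/39) - 16*⅕))*8 = (3/23 + (58/39 - 16/5))*8 = (3*(1/23) - 334/195)*8 = (3/23 - 334/195)*8 = -7097/4485*8 = -56776/4485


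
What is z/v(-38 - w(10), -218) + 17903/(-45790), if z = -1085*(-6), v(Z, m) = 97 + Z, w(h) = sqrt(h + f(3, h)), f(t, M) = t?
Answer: 730224729/6616655 + 1085*sqrt(13)/578 ≈ 117.13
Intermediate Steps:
w(h) = sqrt(3 + h) (w(h) = sqrt(h + 3) = sqrt(3 + h))
z = 6510
z/v(-38 - w(10), -218) + 17903/(-45790) = 6510/(97 + (-38 - sqrt(3 + 10))) + 17903/(-45790) = 6510/(97 + (-38 - sqrt(13))) + 17903*(-1/45790) = 6510/(59 - sqrt(13)) - 17903/45790 = -17903/45790 + 6510/(59 - sqrt(13))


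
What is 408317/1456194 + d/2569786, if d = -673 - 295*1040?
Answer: 150386743100/935526738621 ≈ 0.16075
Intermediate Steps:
d = -307473 (d = -673 - 306800 = -307473)
408317/1456194 + d/2569786 = 408317/1456194 - 307473/2569786 = 150386743100/935526738621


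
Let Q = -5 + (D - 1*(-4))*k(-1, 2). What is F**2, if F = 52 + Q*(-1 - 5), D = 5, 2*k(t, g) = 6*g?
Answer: 58564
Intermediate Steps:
k(t, g) = 3*g (k(t, g) = (6*g)/2 = 3*g)
Q = 49 (Q = -5 + (5 - 1*(-4))*(3*2) = -5 + (5 + 4)*6 = -5 + 9*6 = -5 + 54 = 49)
F = -242 (F = 52 + 49*(-1 - 5) = 52 + 49*(-6) = 52 - 294 = -242)
F**2 = (-242)**2 = 58564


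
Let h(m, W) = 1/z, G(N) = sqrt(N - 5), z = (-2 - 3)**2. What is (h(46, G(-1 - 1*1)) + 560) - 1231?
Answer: -16774/25 ≈ -670.96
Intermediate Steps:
z = 25 (z = (-5)**2 = 25)
G(N) = sqrt(-5 + N)
h(m, W) = 1/25
(h(46, G(-1 - 1*1)) + 560) - 1231 = (1/25 + 560) - 1231 = 14001/25 - 1231 = -16774/25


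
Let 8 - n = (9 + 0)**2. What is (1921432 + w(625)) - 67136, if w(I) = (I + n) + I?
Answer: 1855473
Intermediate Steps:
n = -73 (n = 8 - (9 + 0)**2 = 8 - 1*9**2 = 8 - 1*81 = 8 - 81 = -73)
w(I) = -73 + 2*I (w(I) = (I - 73) + I = (-73 + I) + I = -73 + 2*I)
(1921432 + w(625)) - 67136 = (1921432 + (-73 + 2*625)) - 67136 = (1921432 + (-73 + 1250)) - 67136 = (1921432 + 1177) - 67136 = 1922609 - 67136 = 1855473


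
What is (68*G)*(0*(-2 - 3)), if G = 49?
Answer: 0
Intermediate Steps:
(68*G)*(0*(-2 - 3)) = (68*49)*(0*(-2 - 3)) = 3332*(0*(-5)) = 3332*0 = 0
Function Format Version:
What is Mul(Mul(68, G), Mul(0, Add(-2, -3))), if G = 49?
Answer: 0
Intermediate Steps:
Mul(Mul(68, G), Mul(0, Add(-2, -3))) = Mul(Mul(68, 49), Mul(0, Add(-2, -3))) = Mul(3332, Mul(0, -5)) = Mul(3332, 0) = 0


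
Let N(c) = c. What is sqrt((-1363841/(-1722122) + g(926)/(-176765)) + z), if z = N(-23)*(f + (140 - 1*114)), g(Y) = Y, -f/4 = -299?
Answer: I*sqrt(2604397503013249205347308710)/304410895330 ≈ 167.65*I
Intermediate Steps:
f = 1196 (f = -4*(-299) = 1196)
z = -28106 (z = -23*(1196 + (140 - 1*114)) = -23*(1196 + (140 - 114)) = -23*(1196 + 26) = -23*1222 = -28106)
sqrt((-1363841/(-1722122) + g(926)/(-176765)) + z) = sqrt((-1363841/(-1722122) + 926/(-176765)) - 28106) = sqrt((-1363841*(-1/1722122) + 926*(-1/176765)) - 28106) = sqrt((1363841/1722122 - 926/176765) - 28106) = sqrt(239484669393/304410895330 - 28106) = sqrt(-8555533139475587/304410895330) = I*sqrt(2604397503013249205347308710)/304410895330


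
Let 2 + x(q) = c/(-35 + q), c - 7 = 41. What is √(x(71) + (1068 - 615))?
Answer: √4071/3 ≈ 21.268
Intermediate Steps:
c = 48 (c = 7 + 41 = 48)
x(q) = -2 + 48/(-35 + q)
√(x(71) + (1068 - 615)) = √(2*(59 - 1*71)/(-35 + 71) + (1068 - 615)) = √(2*(59 - 71)/36 + 453) = √(2*(1/36)*(-12) + 453) = √(-⅔ + 453) = √(1357/3) = √4071/3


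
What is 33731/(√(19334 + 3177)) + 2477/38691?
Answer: 2477/38691 + 33731*√22511/22511 ≈ 224.88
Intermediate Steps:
33731/(√(19334 + 3177)) + 2477/38691 = 33731/(√22511) + 2477*(1/38691) = 33731*(√22511/22511) + 2477/38691 = 33731*√22511/22511 + 2477/38691 = 2477/38691 + 33731*√22511/22511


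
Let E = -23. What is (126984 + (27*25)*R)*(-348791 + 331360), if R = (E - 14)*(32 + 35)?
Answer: 26954269971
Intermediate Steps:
R = -2479 (R = (-23 - 14)*(32 + 35) = -37*67 = -2479)
(126984 + (27*25)*R)*(-348791 + 331360) = (126984 + (27*25)*(-2479))*(-348791 + 331360) = (126984 + 675*(-2479))*(-17431) = (126984 - 1673325)*(-17431) = -1546341*(-17431) = 26954269971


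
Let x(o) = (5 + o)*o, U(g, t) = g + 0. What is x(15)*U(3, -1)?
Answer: 900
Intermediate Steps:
U(g, t) = g
x(o) = o*(5 + o)
x(15)*U(3, -1) = (15*(5 + 15))*3 = (15*20)*3 = 300*3 = 900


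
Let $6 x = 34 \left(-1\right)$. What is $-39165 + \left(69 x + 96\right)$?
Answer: $-39460$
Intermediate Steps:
$x = - \frac{17}{3}$ ($x = \frac{34 \left(-1\right)}{6} = \frac{1}{6} \left(-34\right) = - \frac{17}{3} \approx -5.6667$)
$-39165 + \left(69 x + 96\right) = -39165 + \left(69 \left(- \frac{17}{3}\right) + 96\right) = -39165 + \left(-391 + 96\right) = -39165 - 295 = -39460$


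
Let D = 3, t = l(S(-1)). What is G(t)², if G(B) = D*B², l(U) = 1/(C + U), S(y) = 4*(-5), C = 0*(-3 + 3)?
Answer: 9/160000 ≈ 5.6250e-5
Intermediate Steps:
C = 0 (C = 0*0 = 0)
S(y) = -20
l(U) = 1/U (l(U) = 1/(0 + U) = 1/U)
t = -1/20 (t = 1/(-20) = -1/20 ≈ -0.050000)
G(B) = 3*B²
G(t)² = (3*(-1/20)²)² = (3*(1/400))² = (3/400)² = 9/160000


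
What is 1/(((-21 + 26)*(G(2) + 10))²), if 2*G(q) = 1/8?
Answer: 256/648025 ≈ 0.00039505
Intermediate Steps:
G(q) = 1/16 (G(q) = (½)/8 = (½)*(⅛) = 1/16)
1/(((-21 + 26)*(G(2) + 10))²) = 1/(((-21 + 26)*(1/16 + 10))²) = 1/((5*(161/16))²) = 1/((805/16)²) = 1/(648025/256) = 256/648025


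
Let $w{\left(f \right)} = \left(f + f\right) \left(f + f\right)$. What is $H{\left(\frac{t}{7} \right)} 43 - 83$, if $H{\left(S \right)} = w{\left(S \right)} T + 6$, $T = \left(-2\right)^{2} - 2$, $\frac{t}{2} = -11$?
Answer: $\frac{175071}{49} \approx 3572.9$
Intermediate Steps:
$t = -22$ ($t = 2 \left(-11\right) = -22$)
$w{\left(f \right)} = 4 f^{2}$ ($w{\left(f \right)} = 2 f 2 f = 4 f^{2}$)
$T = 2$ ($T = 4 - 2 = 2$)
$H{\left(S \right)} = 6 + 8 S^{2}$ ($H{\left(S \right)} = 4 S^{2} \cdot 2 + 6 = 8 S^{2} + 6 = 6 + 8 S^{2}$)
$H{\left(\frac{t}{7} \right)} 43 - 83 = \left(6 + 8 \left(- \frac{22}{7}\right)^{2}\right) 43 - 83 = \left(6 + 8 \cdot \frac{484}{49}\right) 43 - 83 = \left(6 + \frac{3872}{49}\right) 43 - 83 = \frac{4166}{49} \cdot 43 - 83 = \frac{179138}{49} - 83 = \frac{175071}{49}$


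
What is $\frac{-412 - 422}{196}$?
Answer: $- \frac{417}{98} \approx -4.2551$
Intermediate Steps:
$\frac{-412 - 422}{196} = \frac{1}{196} \left(-834\right) = - \frac{417}{98}$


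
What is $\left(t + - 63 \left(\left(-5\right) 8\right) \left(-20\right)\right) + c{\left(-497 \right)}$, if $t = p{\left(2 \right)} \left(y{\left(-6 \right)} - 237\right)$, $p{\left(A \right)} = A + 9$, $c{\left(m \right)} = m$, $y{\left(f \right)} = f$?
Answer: $-53570$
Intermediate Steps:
$p{\left(A \right)} = 9 + A$
$t = -2673$ ($t = \left(9 + 2\right) \left(-6 - 237\right) = 11 \left(-243\right) = -2673$)
$\left(t + - 63 \left(\left(-5\right) 8\right) \left(-20\right)\right) + c{\left(-497 \right)} = \left(-2673 + - 63 \left(\left(-5\right) 8\right) \left(-20\right)\right) - 497 = \left(-2673 + \left(-63\right) \left(-40\right) \left(-20\right)\right) - 497 = \left(-2673 + 2520 \left(-20\right)\right) - 497 = \left(-2673 - 50400\right) - 497 = -53073 - 497 = -53570$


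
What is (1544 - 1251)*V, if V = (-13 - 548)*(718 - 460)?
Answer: -42408234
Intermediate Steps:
V = -144738 (V = -561*258 = -144738)
(1544 - 1251)*V = (1544 - 1251)*(-144738) = 293*(-144738) = -42408234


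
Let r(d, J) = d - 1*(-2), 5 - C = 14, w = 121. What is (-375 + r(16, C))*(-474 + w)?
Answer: 126021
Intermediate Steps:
C = -9 (C = 5 - 1*14 = 5 - 14 = -9)
r(d, J) = 2 + d (r(d, J) = d + 2 = 2 + d)
(-375 + r(16, C))*(-474 + w) = (-375 + (2 + 16))*(-474 + 121) = (-375 + 18)*(-353) = -357*(-353) = 126021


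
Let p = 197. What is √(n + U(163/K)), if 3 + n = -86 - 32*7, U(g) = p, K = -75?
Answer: 2*I*√29 ≈ 10.77*I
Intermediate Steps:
U(g) = 197
n = -313 (n = -3 + (-86 - 32*7) = -3 + (-86 - 224) = -3 - 310 = -313)
√(n + U(163/K)) = √(-313 + 197) = √(-116) = 2*I*√29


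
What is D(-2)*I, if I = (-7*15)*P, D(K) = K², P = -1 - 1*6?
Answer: 2940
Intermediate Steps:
P = -7 (P = -1 - 6 = -7)
I = 735 (I = -7*15*(-7) = -105*(-7) = 735)
D(-2)*I = (-2)²*735 = 4*735 = 2940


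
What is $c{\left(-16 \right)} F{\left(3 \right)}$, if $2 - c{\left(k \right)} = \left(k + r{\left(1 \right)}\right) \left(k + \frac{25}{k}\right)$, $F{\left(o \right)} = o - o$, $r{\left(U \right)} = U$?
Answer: $0$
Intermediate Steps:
$F{\left(o \right)} = 0$
$c{\left(k \right)} = 2 - \left(1 + k\right) \left(k + \frac{25}{k}\right)$ ($c{\left(k \right)} = 2 - \left(k + 1\right) \left(k + \frac{25}{k}\right) = 2 - \left(1 + k\right) \left(k + \frac{25}{k}\right)$)
$c{\left(-16 \right)} F{\left(3 \right)} = \left(-23 - -16 - \left(-16\right)^{2} - \frac{25}{-16}\right) 0 = \left(-23 + 16 - 256 - - \frac{25}{16}\right) 0 = \left(-23 + 16 - 256 + \frac{25}{16}\right) 0 = \left(- \frac{4183}{16}\right) 0 = 0$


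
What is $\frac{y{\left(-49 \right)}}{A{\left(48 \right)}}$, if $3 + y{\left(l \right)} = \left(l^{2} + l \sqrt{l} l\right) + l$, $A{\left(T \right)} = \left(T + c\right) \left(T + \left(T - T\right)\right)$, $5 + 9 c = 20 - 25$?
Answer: $\frac{7047}{6752} + \frac{50421 i}{6752} \approx 1.0437 + 7.4676 i$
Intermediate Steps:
$c = - \frac{10}{9}$ ($c = - \frac{5}{9} + \frac{20 - 25}{9} = - \frac{5}{9} + \frac{1}{9} \left(-5\right) = - \frac{5}{9} - \frac{5}{9} = - \frac{10}{9} \approx -1.1111$)
$A{\left(T \right)} = T \left(- \frac{10}{9} + T\right)$ ($A{\left(T \right)} = \left(T - \frac{10}{9}\right) \left(T + \left(T - T\right)\right) = \left(- \frac{10}{9} + T\right) \left(T + 0\right) = \left(- \frac{10}{9} + T\right) T = T \left(- \frac{10}{9} + T\right)$)
$y{\left(l \right)} = -3 + l + l^{2} + l^{\frac{5}{2}}$ ($y{\left(l \right)} = -3 + \left(\left(l^{2} + l \sqrt{l} l\right) + l\right) = -3 + \left(\left(l^{2} + l^{\frac{3}{2}} l\right) + l\right) = -3 + \left(\left(l^{2} + l^{\frac{5}{2}}\right) + l\right) = -3 + \left(l + l^{2} + l^{\frac{5}{2}}\right) = -3 + l + l^{2} + l^{\frac{5}{2}}$)
$\frac{y{\left(-49 \right)}}{A{\left(48 \right)}} = \frac{-3 - 49 + \left(-49\right)^{2} + \left(-49\right)^{\frac{5}{2}}}{\frac{1}{9} \cdot 48 \left(-10 + 9 \cdot 48\right)} = \frac{-3 - 49 + 2401 + 16807 i}{\frac{1}{9} \cdot 48 \left(-10 + 432\right)} = \frac{2349 + 16807 i}{\frac{1}{9} \cdot 48 \cdot 422} = \frac{2349 + 16807 i}{\frac{6752}{3}} = \left(2349 + 16807 i\right) \frac{3}{6752} = \frac{7047}{6752} + \frac{50421 i}{6752}$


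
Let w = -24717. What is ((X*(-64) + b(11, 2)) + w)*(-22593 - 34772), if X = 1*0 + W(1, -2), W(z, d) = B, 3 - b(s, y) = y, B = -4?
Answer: 1403147900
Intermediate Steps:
b(s, y) = 3 - y
W(z, d) = -4
X = -4 (X = 1*0 - 4 = 0 - 4 = -4)
((X*(-64) + b(11, 2)) + w)*(-22593 - 34772) = ((-4*(-64) + (3 - 1*2)) - 24717)*(-22593 - 34772) = ((256 + (3 - 2)) - 24717)*(-57365) = ((256 + 1) - 24717)*(-57365) = (257 - 24717)*(-57365) = -24460*(-57365) = 1403147900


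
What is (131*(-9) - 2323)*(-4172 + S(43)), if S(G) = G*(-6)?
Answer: 15513860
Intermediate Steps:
S(G) = -6*G
(131*(-9) - 2323)*(-4172 + S(43)) = (131*(-9) - 2323)*(-4172 - 6*43) = (-1179 - 2323)*(-4172 - 258) = -3502*(-4430) = 15513860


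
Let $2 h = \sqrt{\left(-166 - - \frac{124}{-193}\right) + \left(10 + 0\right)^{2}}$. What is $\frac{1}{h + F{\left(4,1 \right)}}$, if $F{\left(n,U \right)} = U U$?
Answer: $\frac{386}{6817} - \frac{i \sqrt{2482366}}{6817} \approx 0.056623 - 0.23112 i$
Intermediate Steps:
$F{\left(n,U \right)} = U^{2}$
$h = \frac{i \sqrt{2482366}}{386}$ ($h = \frac{\sqrt{\left(-166 - - \frac{124}{-193}\right) + \left(10 + 0\right)^{2}}}{2} = \frac{\sqrt{\left(-166 - \left(-124\right) \left(- \frac{1}{193}\right)\right) + 10^{2}}}{2} = \frac{\sqrt{\left(-166 - \frac{124}{193}\right) + 100}}{2} = \frac{\sqrt{- \frac{32162}{193} + 100}}{2} = \frac{\sqrt{- \frac{12862}{193}}}{2} = \frac{\frac{1}{193} i \sqrt{2482366}}{2} = \frac{i \sqrt{2482366}}{386} \approx 4.0817 i$)
$\frac{1}{h + F{\left(4,1 \right)}} = \frac{1}{\frac{i \sqrt{2482366}}{386} + 1^{2}} = \frac{1}{\frac{i \sqrt{2482366}}{386} + 1} = \frac{1}{1 + \frac{i \sqrt{2482366}}{386}}$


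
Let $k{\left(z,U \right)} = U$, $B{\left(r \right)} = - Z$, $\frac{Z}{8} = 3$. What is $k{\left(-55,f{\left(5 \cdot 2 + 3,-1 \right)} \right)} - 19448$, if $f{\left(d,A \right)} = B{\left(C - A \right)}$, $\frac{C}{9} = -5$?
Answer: $-19472$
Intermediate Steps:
$C = -45$ ($C = 9 \left(-5\right) = -45$)
$Z = 24$ ($Z = 8 \cdot 3 = 24$)
$B{\left(r \right)} = -24$ ($B{\left(r \right)} = \left(-1\right) 24 = -24$)
$f{\left(d,A \right)} = -24$
$k{\left(-55,f{\left(5 \cdot 2 + 3,-1 \right)} \right)} - 19448 = -24 - 19448 = -19472$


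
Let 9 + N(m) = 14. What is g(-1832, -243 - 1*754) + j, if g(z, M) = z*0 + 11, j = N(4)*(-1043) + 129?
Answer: -5075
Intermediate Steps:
N(m) = 5 (N(m) = -9 + 14 = 5)
j = -5086 (j = 5*(-1043) + 129 = -5215 + 129 = -5086)
g(z, M) = 11 (g(z, M) = 0 + 11 = 11)
g(-1832, -243 - 1*754) + j = 11 - 5086 = -5075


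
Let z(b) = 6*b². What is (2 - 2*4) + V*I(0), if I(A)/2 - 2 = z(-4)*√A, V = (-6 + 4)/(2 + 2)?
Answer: -8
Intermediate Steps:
V = -½ (V = -2/4 = -2*¼ = -½ ≈ -0.50000)
I(A) = 4 + 192*√A (I(A) = 4 + 2*((6*(-4)²)*√A) = 4 + 2*((6*16)*√A) = 4 + 2*(96*√A) = 4 + 192*√A)
(2 - 2*4) + V*I(0) = (2 - 2*4) - (4 + 192*√0)/2 = (2 - 8) - (4 + 192*0)/2 = -6 - (4 + 0)/2 = -6 - ½*4 = -6 - 2 = -8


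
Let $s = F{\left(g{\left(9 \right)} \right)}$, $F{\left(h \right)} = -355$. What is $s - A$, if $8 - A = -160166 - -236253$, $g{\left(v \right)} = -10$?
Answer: $75724$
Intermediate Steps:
$s = -355$
$A = -76079$ ($A = 8 - \left(-160166 - -236253\right) = 8 - \left(-160166 + 236253\right) = 8 - 76087 = -76079$)
$s - A = -355 - -76079 = -355 + 76079 = 75724$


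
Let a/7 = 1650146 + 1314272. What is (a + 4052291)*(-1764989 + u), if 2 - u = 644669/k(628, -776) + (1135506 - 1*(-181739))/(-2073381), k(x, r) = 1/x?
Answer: -6970300969698477755466/691127 ≈ -1.0085e+16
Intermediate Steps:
a = 20750926 (a = 7*(1650146 + 1314272) = 7*2964418 = 20750926)
u = -839412712834285/2073381 (u = 2 - (644669/(1/628) + (1135506 - 1*(-181739))/(-2073381)) = 2 - (644669/(1/628) + (1135506 + 181739)*(-1/2073381)) = 2 - (644669*628 + 1317245*(-1/2073381)) = 2 - (404852132 - 1317245/2073381) = 2 - 1*839412716981047/2073381 = 2 - 839412716981047/2073381 = -839412712834285/2073381 ≈ -4.0485e+8)
(a + 4052291)*(-1764989 + u) = (20750926 + 4052291)*(-1764989 - 839412712834285/2073381) = 24803217*(-843072207492094/2073381) = -6970300969698477755466/691127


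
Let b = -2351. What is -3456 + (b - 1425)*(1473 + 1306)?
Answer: -10496960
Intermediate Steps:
-3456 + (b - 1425)*(1473 + 1306) = -3456 + (-2351 - 1425)*(1473 + 1306) = -3456 - 3776*2779 = -3456 - 10493504 = -10496960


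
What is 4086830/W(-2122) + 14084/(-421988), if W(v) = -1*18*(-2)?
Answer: 30796298411/271278 ≈ 1.1352e+5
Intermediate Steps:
W(v) = 36 (W(v) = -18*(-2) = 36)
4086830/W(-2122) + 14084/(-421988) = 4086830/36 + 14084/(-421988) = 4086830*(1/36) + 14084*(-1/421988) = 2043415/18 - 503/15071 = 30796298411/271278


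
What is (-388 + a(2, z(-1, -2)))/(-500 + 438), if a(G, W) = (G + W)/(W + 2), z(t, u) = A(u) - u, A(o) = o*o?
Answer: 387/62 ≈ 6.2419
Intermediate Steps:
A(o) = o²
z(t, u) = u² - u
a(G, W) = (G + W)/(2 + W)
(-388 + a(2, z(-1, -2)))/(-500 + 438) = (-388 + (2 - 2*(-1 - 2))/(2 - 2*(-1 - 2)))/(-500 + 438) = (-388 + (2 - 2*(-3))/(2 - 2*(-3)))/(-62) = (-388 + (2 + 6)/(2 + 6))*(-1/62) = (-388 + 8/8)*(-1/62) = (-388 + (⅛)*8)*(-1/62) = (-388 + 1)*(-1/62) = -387*(-1/62) = 387/62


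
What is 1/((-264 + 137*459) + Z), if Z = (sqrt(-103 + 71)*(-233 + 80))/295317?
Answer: 67421437025811/4221862965119268257 + 2231284*I*sqrt(2)/4221862965119268257 ≈ 1.597e-5 + 7.4742e-13*I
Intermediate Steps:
Z = -68*I*sqrt(2)/32813 (Z = (sqrt(-32)*(-153))*(1/295317) = ((4*I*sqrt(2))*(-153))*(1/295317) = -612*I*sqrt(2)*(1/295317) = -68*I*sqrt(2)/32813 ≈ -0.0029307*I)
1/((-264 + 137*459) + Z) = 1/((-264 + 137*459) - 68*I*sqrt(2)/32813) = 1/((-264 + 62883) - 68*I*sqrt(2)/32813) = 1/(62619 - 68*I*sqrt(2)/32813)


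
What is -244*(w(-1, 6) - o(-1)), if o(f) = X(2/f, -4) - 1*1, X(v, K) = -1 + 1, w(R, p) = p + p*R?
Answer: -244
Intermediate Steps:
w(R, p) = p + R*p
X(v, K) = 0
o(f) = -1 (o(f) = 0 - 1*1 = 0 - 1 = -1)
-244*(w(-1, 6) - o(-1)) = -244*(6*(1 - 1) - 1*(-1)) = -244*(6*0 + 1) = -244*(0 + 1) = -244*1 = -244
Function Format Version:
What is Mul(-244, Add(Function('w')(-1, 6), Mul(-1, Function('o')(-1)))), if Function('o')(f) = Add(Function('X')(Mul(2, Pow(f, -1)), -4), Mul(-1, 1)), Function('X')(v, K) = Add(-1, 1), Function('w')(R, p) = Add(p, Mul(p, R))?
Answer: -244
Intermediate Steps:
Function('w')(R, p) = Add(p, Mul(R, p))
Function('X')(v, K) = 0
Function('o')(f) = -1 (Function('o')(f) = Add(0, Mul(-1, 1)) = Add(0, -1) = -1)
Mul(-244, Add(Function('w')(-1, 6), Mul(-1, Function('o')(-1)))) = Mul(-244, Add(Mul(6, Add(1, -1)), Mul(-1, -1))) = Mul(-244, Add(Mul(6, 0), 1)) = Mul(-244, Add(0, 1)) = Mul(-244, 1) = -244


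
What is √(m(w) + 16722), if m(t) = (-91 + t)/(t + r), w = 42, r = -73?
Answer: √16071361/31 ≈ 129.32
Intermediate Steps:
m(t) = (-91 + t)/(-73 + t) (m(t) = (-91 + t)/(t - 73) = (-91 + t)/(-73 + t))
√(m(w) + 16722) = √((-91 + 42)/(-73 + 42) + 16722) = √(-49/(-31) + 16722) = √(-1/31*(-49) + 16722) = √(49/31 + 16722) = √(518431/31) = √16071361/31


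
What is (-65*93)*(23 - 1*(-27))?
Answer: -302250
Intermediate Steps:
(-65*93)*(23 - 1*(-27)) = -6045*(23 + 27) = -6045*50 = -302250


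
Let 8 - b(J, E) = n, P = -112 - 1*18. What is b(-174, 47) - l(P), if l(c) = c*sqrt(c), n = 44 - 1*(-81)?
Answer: -117 + 130*I*sqrt(130) ≈ -117.0 + 1482.2*I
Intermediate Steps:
P = -130 (P = -112 - 18 = -130)
n = 125 (n = 44 + 81 = 125)
b(J, E) = -117 (b(J, E) = 8 - 1*125 = 8 - 125 = -117)
l(c) = c**(3/2)
b(-174, 47) - l(P) = -117 - (-130)**(3/2) = -117 - (-130)*I*sqrt(130) = -117 + 130*I*sqrt(130)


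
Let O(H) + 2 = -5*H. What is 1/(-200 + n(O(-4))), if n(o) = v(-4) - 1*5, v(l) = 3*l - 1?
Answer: -1/218 ≈ -0.0045872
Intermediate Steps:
O(H) = -2 - 5*H
v(l) = -1 + 3*l
n(o) = -18 (n(o) = (-1 + 3*(-4)) - 1*5 = (-1 - 12) - 5 = -13 - 5 = -18)
1/(-200 + n(O(-4))) = 1/(-200 - 18) = 1/(-218) = -1/218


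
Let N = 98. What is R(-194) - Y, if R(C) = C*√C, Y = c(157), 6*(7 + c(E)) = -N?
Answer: 70/3 - 194*I*√194 ≈ 23.333 - 2702.1*I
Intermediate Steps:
c(E) = -70/3 (c(E) = -7 + (-1*98)/6 = -7 + (⅙)*(-98) = -7 - 49/3 = -70/3)
Y = -70/3 ≈ -23.333
R(C) = C^(3/2)
R(-194) - Y = (-194)^(3/2) - 1*(-70/3) = -194*I*√194 + 70/3 = 70/3 - 194*I*√194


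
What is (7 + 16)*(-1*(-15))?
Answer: 345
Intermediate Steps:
(7 + 16)*(-1*(-15)) = 23*15 = 345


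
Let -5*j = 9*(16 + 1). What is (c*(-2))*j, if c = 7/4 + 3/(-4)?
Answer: 306/5 ≈ 61.200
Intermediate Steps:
c = 1 (c = 7*(¼) + 3*(-¼) = 7/4 - ¾ = 1)
j = -153/5 (j = -9*(16 + 1)/5 = -9*17/5 = -⅕*153 = -153/5 ≈ -30.600)
(c*(-2))*j = (1*(-2))*(-153/5) = -2*(-153/5) = 306/5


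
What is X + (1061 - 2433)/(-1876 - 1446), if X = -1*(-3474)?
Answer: 5771000/1661 ≈ 3474.4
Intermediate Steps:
X = 3474
X + (1061 - 2433)/(-1876 - 1446) = 3474 + (1061 - 2433)/(-1876 - 1446) = 3474 - 1372/(-3322) = 3474 - 1372*(-1/3322) = 3474 + 686/1661 = 5771000/1661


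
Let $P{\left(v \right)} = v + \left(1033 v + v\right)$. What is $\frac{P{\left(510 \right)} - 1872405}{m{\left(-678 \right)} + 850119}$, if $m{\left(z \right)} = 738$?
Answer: $- \frac{448185}{283619} \approx -1.5802$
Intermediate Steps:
$P{\left(v \right)} = 1035 v$ ($P{\left(v \right)} = v + 1034 v = 1035 v$)
$\frac{P{\left(510 \right)} - 1872405}{m{\left(-678 \right)} + 850119} = \frac{1035 \cdot 510 - 1872405}{738 + 850119} = \frac{527850 - 1872405}{850857} = \left(-1344555\right) \frac{1}{850857} = - \frac{448185}{283619}$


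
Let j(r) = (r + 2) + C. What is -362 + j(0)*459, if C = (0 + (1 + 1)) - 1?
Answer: 1015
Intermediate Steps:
C = 1 (C = (0 + 2) - 1 = 2 - 1 = 1)
j(r) = 3 + r (j(r) = (r + 2) + 1 = (2 + r) + 1 = 3 + r)
-362 + j(0)*459 = -362 + (3 + 0)*459 = -362 + 3*459 = -362 + 1377 = 1015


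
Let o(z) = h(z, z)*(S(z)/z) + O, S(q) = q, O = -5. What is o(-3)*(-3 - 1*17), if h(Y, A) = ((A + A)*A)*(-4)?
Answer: 1540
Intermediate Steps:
h(Y, A) = -8*A² (h(Y, A) = ((2*A)*A)*(-4) = (2*A²)*(-4) = -8*A²)
o(z) = -5 - 8*z² (o(z) = (-8*z²)*(z/z) - 5 = -8*z²*1 - 5 = -8*z² - 5 = -5 - 8*z²)
o(-3)*(-3 - 1*17) = (-5 - 8*(-3)²)*(-3 - 1*17) = (-5 - 8*9)*(-3 - 17) = (-5 - 72)*(-20) = -77*(-20) = 1540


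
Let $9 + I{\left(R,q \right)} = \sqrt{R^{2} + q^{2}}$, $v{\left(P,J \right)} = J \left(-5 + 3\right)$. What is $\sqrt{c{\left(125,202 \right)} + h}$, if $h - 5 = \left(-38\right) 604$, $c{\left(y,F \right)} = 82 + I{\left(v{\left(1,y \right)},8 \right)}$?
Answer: $\sqrt{-22874 + 2 \sqrt{15641}} \approx 150.41 i$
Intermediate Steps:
$v{\left(P,J \right)} = - 2 J$ ($v{\left(P,J \right)} = J \left(-2\right) = - 2 J$)
$I{\left(R,q \right)} = -9 + \sqrt{R^{2} + q^{2}}$
$c{\left(y,F \right)} = 73 + \sqrt{64 + 4 y^{2}}$ ($c{\left(y,F \right)} = 82 + \left(-9 + \sqrt{\left(- 2 y\right)^{2} + 8^{2}}\right) = 82 + \left(-9 + \sqrt{4 y^{2} + 64}\right) = 82 + \left(-9 + \sqrt{64 + 4 y^{2}}\right) = 73 + \sqrt{64 + 4 y^{2}}$)
$h = -22947$ ($h = 5 - 22952 = -22947$)
$\sqrt{c{\left(125,202 \right)} + h} = \sqrt{\left(73 + 2 \sqrt{16 + 125^{2}}\right) - 22947} = \sqrt{\left(73 + 2 \sqrt{16 + 15625}\right) - 22947} = \sqrt{\left(73 + 2 \sqrt{15641}\right) - 22947} = \sqrt{-22874 + 2 \sqrt{15641}}$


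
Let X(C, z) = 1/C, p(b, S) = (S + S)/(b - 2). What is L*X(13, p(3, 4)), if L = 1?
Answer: 1/13 ≈ 0.076923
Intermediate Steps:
p(b, S) = 2*S/(-2 + b) (p(b, S) = (2*S)/(-2 + b) = 2*S/(-2 + b))
L*X(13, p(3, 4)) = 1/13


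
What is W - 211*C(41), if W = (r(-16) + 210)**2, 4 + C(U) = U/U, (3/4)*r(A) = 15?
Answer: 53533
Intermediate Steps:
r(A) = 20 (r(A) = (4/3)*15 = 20)
C(U) = -3 (C(U) = -4 + U/U = -4 + 1 = -3)
W = 52900 (W = (20 + 210)**2 = 230**2 = 52900)
W - 211*C(41) = 52900 - 211*(-3) = 52900 + 633 = 53533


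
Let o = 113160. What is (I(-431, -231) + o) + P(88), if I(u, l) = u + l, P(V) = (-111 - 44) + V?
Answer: 112431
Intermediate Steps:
P(V) = -155 + V
I(u, l) = l + u
(I(-431, -231) + o) + P(88) = ((-231 - 431) + 113160) + (-155 + 88) = (-662 + 113160) - 67 = 112498 - 67 = 112431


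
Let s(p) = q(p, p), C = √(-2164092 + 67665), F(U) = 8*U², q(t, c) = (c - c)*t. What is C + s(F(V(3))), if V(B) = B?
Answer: 23*I*√3963 ≈ 1447.9*I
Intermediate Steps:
q(t, c) = 0 (q(t, c) = 0*t = 0)
C = 23*I*√3963 (C = √(-2096427) = 23*I*√3963 ≈ 1447.9*I)
s(p) = 0
C + s(F(V(3))) = 23*I*√3963 + 0 = 23*I*√3963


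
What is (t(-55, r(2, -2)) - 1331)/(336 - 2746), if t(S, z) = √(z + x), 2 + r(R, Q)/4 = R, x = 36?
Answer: 265/482 ≈ 0.54979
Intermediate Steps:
r(R, Q) = -8 + 4*R
t(S, z) = √(36 + z) (t(S, z) = √(z + 36) = √(36 + z))
(t(-55, r(2, -2)) - 1331)/(336 - 2746) = (√(36 + (-8 + 4*2)) - 1331)/(336 - 2746) = (√(36 + (-8 + 8)) - 1331)/(-2410) = (√(36 + 0) - 1331)*(-1/2410) = (√36 - 1331)*(-1/2410) = (6 - 1331)*(-1/2410) = -1325*(-1/2410) = 265/482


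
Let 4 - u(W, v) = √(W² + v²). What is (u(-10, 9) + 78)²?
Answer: (82 - √181)² ≈ 4698.6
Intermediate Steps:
u(W, v) = 4 - √(W² + v²)
(u(-10, 9) + 78)² = ((4 - √((-10)² + 9²)) + 78)² = ((4 - √(100 + 81)) + 78)² = ((4 - √181) + 78)² = (82 - √181)²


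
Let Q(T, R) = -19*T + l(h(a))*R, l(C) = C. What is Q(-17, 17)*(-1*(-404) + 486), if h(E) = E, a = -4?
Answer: 226950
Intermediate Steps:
Q(T, R) = -19*T - 4*R
Q(-17, 17)*(-1*(-404) + 486) = (-19*(-17) - 4*17)*(-1*(-404) + 486) = (323 - 68)*(404 + 486) = 255*890 = 226950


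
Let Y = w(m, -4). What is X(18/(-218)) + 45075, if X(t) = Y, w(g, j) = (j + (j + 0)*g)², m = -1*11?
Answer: 46675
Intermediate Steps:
m = -11
w(g, j) = (j + g*j)² (w(g, j) = (j + j*g)² = (j + g*j)²)
Y = 1600 (Y = (-4)²*(1 - 11)² = 16*(-10)² = 16*100 = 1600)
X(t) = 1600
X(18/(-218)) + 45075 = 1600 + 45075 = 46675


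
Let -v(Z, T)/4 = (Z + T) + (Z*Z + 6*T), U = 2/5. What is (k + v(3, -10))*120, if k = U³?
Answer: 696192/25 ≈ 27848.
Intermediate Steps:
U = ⅖ (U = 2*(⅕) = ⅖ ≈ 0.40000)
k = 8/125 (k = (⅖)³ = 8/125 ≈ 0.064000)
v(Z, T) = -28*T - 4*Z - 4*Z² (v(Z, T) = -4*((Z + T) + (Z*Z + 6*T)) = -4*((T + Z) + (Z² + 6*T)) = -4*(Z + Z² + 7*T) = -28*T - 4*Z - 4*Z²)
(k + v(3, -10))*120 = (8/125 + (-28*(-10) - 4*3 - 4*3²))*120 = (8/125 + (280 - 12 - 4*9))*120 = (8/125 + (280 - 12 - 36))*120 = (8/125 + 232)*120 = (29008/125)*120 = 696192/25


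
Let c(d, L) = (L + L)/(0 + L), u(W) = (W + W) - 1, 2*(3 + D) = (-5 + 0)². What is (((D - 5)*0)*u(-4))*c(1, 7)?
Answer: 0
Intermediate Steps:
D = 19/2 (D = -3 + (-5 + 0)²/2 = -3 + (½)*(-5)² = -3 + (½)*25 = -3 + 25/2 = 19/2 ≈ 9.5000)
u(W) = -1 + 2*W (u(W) = 2*W - 1 = -1 + 2*W)
c(d, L) = 2 (c(d, L) = (2*L)/L = 2)
(((D - 5)*0)*u(-4))*c(1, 7) = (((19/2 - 5)*0)*(-1 + 2*(-4)))*2 = (((9/2)*0)*(-1 - 8))*2 = (0*(-9))*2 = 0*2 = 0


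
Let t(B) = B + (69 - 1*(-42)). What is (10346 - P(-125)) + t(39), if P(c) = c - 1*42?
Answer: 10663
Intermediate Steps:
t(B) = 111 + B (t(B) = B + (69 + 42) = B + 111 = 111 + B)
P(c) = -42 + c (P(c) = c - 42 = -42 + c)
(10346 - P(-125)) + t(39) = (10346 - (-42 - 125)) + (111 + 39) = (10346 - 1*(-167)) + 150 = (10346 + 167) + 150 = 10513 + 150 = 10663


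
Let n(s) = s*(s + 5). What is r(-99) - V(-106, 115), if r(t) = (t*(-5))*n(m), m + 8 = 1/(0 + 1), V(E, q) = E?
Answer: 7036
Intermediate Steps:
m = -7 (m = -8 + 1/(0 + 1) = -8 + 1/1 = -8 + 1 = -7)
n(s) = s*(5 + s)
r(t) = -70*t (r(t) = (t*(-5))*(-7*(5 - 7)) = (-5*t)*(-7*(-2)) = -5*t*14 = -70*t)
r(-99) - V(-106, 115) = -70*(-99) - 1*(-106) = 6930 + 106 = 7036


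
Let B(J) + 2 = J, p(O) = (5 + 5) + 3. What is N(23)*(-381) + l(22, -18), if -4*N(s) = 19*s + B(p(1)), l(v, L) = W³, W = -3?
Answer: 42645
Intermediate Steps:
l(v, L) = -27 (l(v, L) = (-3)³ = -27)
p(O) = 13 (p(O) = 10 + 3 = 13)
B(J) = -2 + J
N(s) = -11/4 - 19*s/4 (N(s) = -(19*s + (-2 + 13))/4 = -(19*s + 11)/4 = -(11 + 19*s)/4 = -11/4 - 19*s/4)
N(23)*(-381) + l(22, -18) = (-11/4 - 19/4*23)*(-381) - 27 = (-11/4 - 437/4)*(-381) - 27 = -112*(-381) - 27 = 42672 - 27 = 42645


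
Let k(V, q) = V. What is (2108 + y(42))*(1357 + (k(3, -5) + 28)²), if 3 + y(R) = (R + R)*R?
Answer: 13057294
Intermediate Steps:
y(R) = -3 + 2*R² (y(R) = -3 + (R + R)*R = -3 + (2*R)*R = -3 + 2*R²)
(2108 + y(42))*(1357 + (k(3, -5) + 28)²) = (2108 + (-3 + 2*42²))*(1357 + (3 + 28)²) = (2108 + (-3 + 2*1764))*(1357 + 31²) = (2108 + (-3 + 3528))*(1357 + 961) = (2108 + 3525)*2318 = 5633*2318 = 13057294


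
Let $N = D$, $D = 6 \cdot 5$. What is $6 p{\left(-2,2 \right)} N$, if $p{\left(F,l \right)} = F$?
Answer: $-360$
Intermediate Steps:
$D = 30$
$N = 30$
$6 p{\left(-2,2 \right)} N = 6 \left(-2\right) 30 = \left(-12\right) 30 = -360$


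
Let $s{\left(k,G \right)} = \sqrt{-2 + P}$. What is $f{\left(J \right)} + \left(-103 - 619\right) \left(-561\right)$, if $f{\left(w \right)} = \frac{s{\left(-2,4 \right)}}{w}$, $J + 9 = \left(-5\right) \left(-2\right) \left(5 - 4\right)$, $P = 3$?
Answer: $405043$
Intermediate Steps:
$s{\left(k,G \right)} = 1$ ($s{\left(k,G \right)} = \sqrt{-2 + 3} = \sqrt{1} = 1$)
$J = 1$ ($J = -9 + \left(-5\right) \left(-2\right) \left(5 - 4\right) = -9 + 10 \left(5 - 4\right) = -9 + 10 \cdot 1 = -9 + 10 = 1$)
$f{\left(w \right)} = \frac{1}{w}$ ($f{\left(w \right)} = 1 \frac{1}{w} = \frac{1}{w}$)
$f{\left(J \right)} + \left(-103 - 619\right) \left(-561\right) = 1^{-1} + \left(-103 - 619\right) \left(-561\right) = 1 - -405042 = 1 + 405042 = 405043$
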